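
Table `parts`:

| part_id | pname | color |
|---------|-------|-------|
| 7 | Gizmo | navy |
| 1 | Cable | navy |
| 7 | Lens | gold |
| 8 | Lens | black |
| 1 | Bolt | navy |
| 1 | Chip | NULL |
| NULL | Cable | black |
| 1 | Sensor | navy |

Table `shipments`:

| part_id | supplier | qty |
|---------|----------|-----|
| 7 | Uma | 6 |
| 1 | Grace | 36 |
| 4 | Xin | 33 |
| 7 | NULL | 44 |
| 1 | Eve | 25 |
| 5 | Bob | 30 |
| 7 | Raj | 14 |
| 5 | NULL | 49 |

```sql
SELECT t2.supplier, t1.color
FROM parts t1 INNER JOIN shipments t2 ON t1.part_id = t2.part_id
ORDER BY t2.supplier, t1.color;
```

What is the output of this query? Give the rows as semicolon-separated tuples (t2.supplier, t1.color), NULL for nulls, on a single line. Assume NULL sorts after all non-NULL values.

(Eve, navy); (Eve, navy); (Eve, navy); (Eve, NULL); (Grace, navy); (Grace, navy); (Grace, navy); (Grace, NULL); (Raj, gold); (Raj, navy); (Uma, gold); (Uma, navy); (NULL, gold); (NULL, navy)

INNER JOIN keeps only pairs where the ON condition holds.
Matching on t1.part_id = t2.part_id. A NULL in a compared column never satisfies the condition.
Matched pairs: 14.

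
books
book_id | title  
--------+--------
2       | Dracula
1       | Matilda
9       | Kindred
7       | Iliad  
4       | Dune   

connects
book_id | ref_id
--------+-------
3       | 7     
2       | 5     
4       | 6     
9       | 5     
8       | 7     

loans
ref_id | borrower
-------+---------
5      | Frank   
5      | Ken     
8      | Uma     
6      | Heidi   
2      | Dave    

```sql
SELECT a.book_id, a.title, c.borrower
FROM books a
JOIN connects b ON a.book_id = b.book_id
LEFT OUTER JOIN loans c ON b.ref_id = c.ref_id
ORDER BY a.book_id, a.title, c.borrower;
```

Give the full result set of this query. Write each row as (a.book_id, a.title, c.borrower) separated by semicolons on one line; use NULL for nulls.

(2, Dracula, Frank); (2, Dracula, Ken); (4, Dune, Heidi); (9, Kindred, Frank); (9, Kindred, Ken)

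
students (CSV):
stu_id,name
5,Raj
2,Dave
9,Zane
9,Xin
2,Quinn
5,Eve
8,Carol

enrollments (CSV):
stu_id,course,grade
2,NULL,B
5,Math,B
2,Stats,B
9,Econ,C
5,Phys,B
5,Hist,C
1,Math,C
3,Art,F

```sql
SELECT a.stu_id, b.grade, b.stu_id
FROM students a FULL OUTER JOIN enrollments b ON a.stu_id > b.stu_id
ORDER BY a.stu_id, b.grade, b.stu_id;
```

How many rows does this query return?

32

FULL OUTER JOIN keeps every row from both sides; unmatched rows get NULL for the other side's columns.
Matching on a.stu_id > b.stu_id.
- stu_id=5: 4 matching b row(s), so 4 row(s) emitted.
- stu_id=2: 1 matching b row(s), so 1 row(s) emitted.
- stu_id=9: 7 matching b row(s), so 7 row(s) emitted.
- stu_id=9: 7 matching b row(s), so 7 row(s) emitted.
- stu_id=2: 1 matching b row(s), so 1 row(s) emitted.
- stu_id=5: 4 matching b row(s), so 4 row(s) emitted.
- stu_id=8: 7 matching b row(s), so 7 row(s) emitted.
- 1 b row(s) had no a match → kept, a columns NULL.
Total: 31 matched + 1 padded = 32 rows.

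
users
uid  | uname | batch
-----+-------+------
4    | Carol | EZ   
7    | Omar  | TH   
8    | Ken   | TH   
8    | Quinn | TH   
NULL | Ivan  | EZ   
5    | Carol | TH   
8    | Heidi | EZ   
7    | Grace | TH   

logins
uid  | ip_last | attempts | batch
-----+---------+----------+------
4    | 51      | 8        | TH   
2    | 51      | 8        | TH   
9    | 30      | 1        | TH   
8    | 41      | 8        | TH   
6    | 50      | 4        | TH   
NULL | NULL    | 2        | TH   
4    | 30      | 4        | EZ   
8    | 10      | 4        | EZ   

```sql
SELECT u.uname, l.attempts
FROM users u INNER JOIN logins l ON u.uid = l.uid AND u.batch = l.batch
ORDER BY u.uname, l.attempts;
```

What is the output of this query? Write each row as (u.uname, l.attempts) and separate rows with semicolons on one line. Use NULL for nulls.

(Carol, 4); (Heidi, 4); (Ken, 8); (Quinn, 8)

INNER JOIN keeps only pairs where the ON condition holds.
Matching on u.uid = l.uid AND u.batch = l.batch. A NULL in a compared column never satisfies the condition.
- u[0] uid=4, batch=EZ → 1 match(es) in l → 1 row(s).
- u[1] uid=7, batch=TH → no match; dropped.
- u[2] uid=8, batch=TH → 1 match(es) in l → 1 row(s).
- u[3] uid=8, batch=TH → 1 match(es) in l → 1 row(s).
- u[4] uid=NULL, batch=EZ → no match; dropped.
- u[5] uid=5, batch=TH → no match; dropped.
- u[6] uid=8, batch=EZ → 1 match(es) in l → 1 row(s).
- u[7] uid=7, batch=TH → no match; dropped.
After projecting and ordering:
u.uname | l.attempts
Carol | 4
Heidi | 4
Ken | 8
Quinn | 8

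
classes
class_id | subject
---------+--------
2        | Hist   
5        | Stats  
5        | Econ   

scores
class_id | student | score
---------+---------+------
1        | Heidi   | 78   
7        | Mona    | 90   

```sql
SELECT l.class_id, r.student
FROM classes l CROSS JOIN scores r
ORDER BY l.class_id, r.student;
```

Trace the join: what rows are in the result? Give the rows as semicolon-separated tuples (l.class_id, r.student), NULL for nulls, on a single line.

(2, Heidi); (2, Mona); (5, Heidi); (5, Heidi); (5, Mona); (5, Mona)

CROSS JOIN pairs every row of `classes` with every row of `scores`: 3 × 2 = 6 rows.
After projecting and ordering:
l.class_id | r.student
2 | Heidi
2 | Mona
5 | Heidi
5 | Heidi
5 | Mona
5 | Mona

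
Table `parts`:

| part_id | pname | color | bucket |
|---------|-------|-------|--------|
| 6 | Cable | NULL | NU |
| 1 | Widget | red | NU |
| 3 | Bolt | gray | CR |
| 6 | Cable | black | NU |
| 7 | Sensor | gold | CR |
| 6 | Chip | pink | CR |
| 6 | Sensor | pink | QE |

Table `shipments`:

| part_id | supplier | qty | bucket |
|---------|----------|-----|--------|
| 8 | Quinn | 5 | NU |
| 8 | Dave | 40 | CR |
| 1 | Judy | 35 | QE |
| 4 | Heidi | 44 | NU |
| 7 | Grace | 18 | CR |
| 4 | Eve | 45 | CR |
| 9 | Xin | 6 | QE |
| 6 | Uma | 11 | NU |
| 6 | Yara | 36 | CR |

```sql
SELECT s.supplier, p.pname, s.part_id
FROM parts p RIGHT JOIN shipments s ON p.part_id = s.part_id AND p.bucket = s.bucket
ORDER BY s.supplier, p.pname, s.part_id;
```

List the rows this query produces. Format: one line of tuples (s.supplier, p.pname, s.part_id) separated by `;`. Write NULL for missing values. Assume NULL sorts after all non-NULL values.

RIGHT JOIN keeps every row from `shipments`; unmatched rows get NULL for `parts`'s columns.
Matching on p.part_id = s.part_id AND p.bucket = s.bucket.
- p[0] part_id=6, bucket=NU → 1 match(es) in s → 1 row(s).
- p[1] part_id=1, bucket=NU → no match.
- p[2] part_id=3, bucket=CR → no match.
- p[3] part_id=6, bucket=NU → 1 match(es) in s → 1 row(s).
- p[4] part_id=7, bucket=CR → 1 match(es) in s → 1 row(s).
- p[5] part_id=6, bucket=CR → 1 match(es) in s → 1 row(s).
- p[6] part_id=6, bucket=QE → no match.
- plus 6 unmatched s row(s), each kept with NULL p columns.
After projecting and ordering:
s.supplier | p.pname | s.part_id
Dave | NULL | 8
Eve | NULL | 4
Grace | Sensor | 7
Heidi | NULL | 4
Judy | NULL | 1
Quinn | NULL | 8
Uma | Cable | 6
Uma | Cable | 6
Xin | NULL | 9
Yara | Chip | 6

(Dave, NULL, 8); (Eve, NULL, 4); (Grace, Sensor, 7); (Heidi, NULL, 4); (Judy, NULL, 1); (Quinn, NULL, 8); (Uma, Cable, 6); (Uma, Cable, 6); (Xin, NULL, 9); (Yara, Chip, 6)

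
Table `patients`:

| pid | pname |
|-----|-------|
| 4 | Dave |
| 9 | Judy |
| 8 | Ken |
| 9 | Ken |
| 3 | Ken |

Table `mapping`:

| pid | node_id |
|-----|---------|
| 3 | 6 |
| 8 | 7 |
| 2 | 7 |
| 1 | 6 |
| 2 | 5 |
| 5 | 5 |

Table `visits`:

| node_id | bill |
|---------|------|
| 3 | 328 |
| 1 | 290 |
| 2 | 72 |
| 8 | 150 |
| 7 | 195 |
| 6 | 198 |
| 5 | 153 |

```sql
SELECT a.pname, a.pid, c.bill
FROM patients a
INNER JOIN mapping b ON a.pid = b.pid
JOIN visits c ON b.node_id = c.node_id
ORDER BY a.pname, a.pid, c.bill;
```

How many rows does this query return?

2

Evaluate left to right. First `patients a INNER JOIN mapping b` on pid: 2 row(s).
Then INNER JOIN `visits c` on node_id: keep only rows whose b.node_id appears in c.
Result: 2 row(s).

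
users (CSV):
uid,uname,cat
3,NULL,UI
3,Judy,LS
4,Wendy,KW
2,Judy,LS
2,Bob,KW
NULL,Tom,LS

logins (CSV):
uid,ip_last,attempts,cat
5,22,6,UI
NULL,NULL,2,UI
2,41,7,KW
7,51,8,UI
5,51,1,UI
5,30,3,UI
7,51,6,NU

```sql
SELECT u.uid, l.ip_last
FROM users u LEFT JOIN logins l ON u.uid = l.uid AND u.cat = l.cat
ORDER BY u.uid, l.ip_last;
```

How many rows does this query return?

LEFT JOIN keeps every row from `users`; unmatched rows get NULL for `logins`'s columns.
Matching on u.uid = l.uid AND u.cat = l.cat. A NULL in a compared column never satisfies the condition.
Matched pairs: 1; unmatched u rows kept: 5.
Total: 1 matched + 5 padded = 6 rows.

6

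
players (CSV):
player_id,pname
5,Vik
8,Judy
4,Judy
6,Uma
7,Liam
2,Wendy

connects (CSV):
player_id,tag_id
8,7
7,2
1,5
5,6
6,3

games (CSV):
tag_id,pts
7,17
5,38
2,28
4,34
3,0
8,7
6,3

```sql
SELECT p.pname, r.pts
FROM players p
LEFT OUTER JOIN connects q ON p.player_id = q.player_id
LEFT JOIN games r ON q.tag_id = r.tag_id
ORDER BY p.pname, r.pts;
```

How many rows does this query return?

6

Evaluate left to right. First `players p LEFT JOIN connects q` on player_id: 6 row(s).
Then LEFT JOIN `games r` on tag_id: each of those 6 rows is kept; rows whose q.tag_id has no match in r get NULL for r's columns.
Result: 6 row(s).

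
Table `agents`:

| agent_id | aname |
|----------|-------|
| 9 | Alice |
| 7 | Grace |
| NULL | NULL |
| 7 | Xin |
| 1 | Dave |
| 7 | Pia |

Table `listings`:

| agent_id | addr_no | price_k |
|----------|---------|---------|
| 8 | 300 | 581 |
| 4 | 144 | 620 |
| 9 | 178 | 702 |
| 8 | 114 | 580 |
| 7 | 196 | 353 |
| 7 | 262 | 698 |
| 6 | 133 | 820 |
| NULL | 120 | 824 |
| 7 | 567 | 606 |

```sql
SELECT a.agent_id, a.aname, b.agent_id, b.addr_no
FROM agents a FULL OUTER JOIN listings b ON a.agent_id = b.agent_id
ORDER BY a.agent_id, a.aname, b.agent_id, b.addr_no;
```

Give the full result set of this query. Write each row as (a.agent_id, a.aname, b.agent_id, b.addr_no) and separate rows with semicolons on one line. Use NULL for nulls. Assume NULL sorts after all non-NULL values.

FULL OUTER JOIN keeps every row from both sides; unmatched rows get NULL for the other side's columns.
Matching on a.agent_id = b.agent_id. A NULL in a compared column never satisfies the condition.
- a row (agent_id=9): matches 1 b row(s) → 1 output row(s).
- a row (agent_id=7): matches 3 b row(s) → 3 output row(s).
- a row (agent_id=NULL): no match → kept, b columns NULL.
- a row (agent_id=7): matches 3 b row(s) → 3 output row(s).
- a row (agent_id=1): no match → kept, b columns NULL.
- a row (agent_id=7): matches 3 b row(s) → 3 output row(s).
- plus 5 unmatched b row(s), each kept with NULL a columns.

(1, Dave, NULL, NULL); (7, Grace, 7, 196); (7, Grace, 7, 262); (7, Grace, 7, 567); (7, Pia, 7, 196); (7, Pia, 7, 262); (7, Pia, 7, 567); (7, Xin, 7, 196); (7, Xin, 7, 262); (7, Xin, 7, 567); (9, Alice, 9, 178); (NULL, NULL, 4, 144); (NULL, NULL, 6, 133); (NULL, NULL, 8, 114); (NULL, NULL, 8, 300); (NULL, NULL, NULL, 120); (NULL, NULL, NULL, NULL)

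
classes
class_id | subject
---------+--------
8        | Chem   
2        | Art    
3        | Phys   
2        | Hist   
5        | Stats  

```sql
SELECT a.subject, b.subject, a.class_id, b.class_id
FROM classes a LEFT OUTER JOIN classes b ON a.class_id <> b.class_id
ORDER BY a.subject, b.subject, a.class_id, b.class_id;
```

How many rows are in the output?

18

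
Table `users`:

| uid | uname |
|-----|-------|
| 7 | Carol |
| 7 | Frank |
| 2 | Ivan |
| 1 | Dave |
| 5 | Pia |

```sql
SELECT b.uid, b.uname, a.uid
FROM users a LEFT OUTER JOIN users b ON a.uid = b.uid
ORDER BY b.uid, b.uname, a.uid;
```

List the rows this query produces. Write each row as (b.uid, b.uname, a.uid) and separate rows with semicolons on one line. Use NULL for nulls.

LEFT JOIN keeps every row from `users a`; unmatched rows get NULL for `users b`'s columns.
Matching on a.uid = b.uid.
- a (uid=7) pairs with 2 row(s) of b.
- a (uid=7) pairs with 2 row(s) of b.
- a (uid=2) pairs with 1 row(s) of b.
- a (uid=1) pairs with 1 row(s) of b.
- a (uid=5) pairs with 1 row(s) of b.
After projecting and ordering:
b.uid | b.uname | a.uid
1 | Dave | 1
2 | Ivan | 2
5 | Pia | 5
7 | Carol | 7
7 | Carol | 7
7 | Frank | 7
7 | Frank | 7

(1, Dave, 1); (2, Ivan, 2); (5, Pia, 5); (7, Carol, 7); (7, Carol, 7); (7, Frank, 7); (7, Frank, 7)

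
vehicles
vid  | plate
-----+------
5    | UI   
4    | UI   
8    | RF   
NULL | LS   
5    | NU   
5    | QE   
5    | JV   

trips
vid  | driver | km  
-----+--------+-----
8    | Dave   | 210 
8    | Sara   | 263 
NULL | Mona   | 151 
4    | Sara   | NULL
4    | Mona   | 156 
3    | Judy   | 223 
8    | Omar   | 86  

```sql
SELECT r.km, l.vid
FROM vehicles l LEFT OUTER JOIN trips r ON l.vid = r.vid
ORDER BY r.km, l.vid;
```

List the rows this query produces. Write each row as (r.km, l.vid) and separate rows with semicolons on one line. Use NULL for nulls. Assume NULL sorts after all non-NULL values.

LEFT JOIN keeps every row from `vehicles`; unmatched rows get NULL for `trips`'s columns.
Matching on l.vid = r.vid. A NULL in a compared column never satisfies the condition.
Matched pairs: 5; unmatched l rows kept: 5.

(86, 8); (156, 4); (210, 8); (263, 8); (NULL, 4); (NULL, 5); (NULL, 5); (NULL, 5); (NULL, 5); (NULL, NULL)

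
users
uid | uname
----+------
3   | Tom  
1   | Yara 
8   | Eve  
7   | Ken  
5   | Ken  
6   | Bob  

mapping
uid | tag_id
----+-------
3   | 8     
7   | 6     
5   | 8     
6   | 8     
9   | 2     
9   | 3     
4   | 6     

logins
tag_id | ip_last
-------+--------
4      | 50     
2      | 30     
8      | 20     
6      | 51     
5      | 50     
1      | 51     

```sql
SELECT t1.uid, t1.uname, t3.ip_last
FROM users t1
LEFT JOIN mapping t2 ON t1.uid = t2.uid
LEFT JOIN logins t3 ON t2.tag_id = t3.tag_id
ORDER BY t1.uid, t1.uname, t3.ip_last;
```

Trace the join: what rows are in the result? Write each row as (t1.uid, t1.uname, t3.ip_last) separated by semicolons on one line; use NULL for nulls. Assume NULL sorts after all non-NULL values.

Evaluate left to right. First `users t1 LEFT JOIN mapping t2` on uid: 6 row(s).
Then LEFT JOIN `logins t3` on tag_id: each of those 6 rows is kept; rows whose t2.tag_id has no match in t3 get NULL for t3's columns.

(1, Yara, NULL); (3, Tom, 20); (5, Ken, 20); (6, Bob, 20); (7, Ken, 51); (8, Eve, NULL)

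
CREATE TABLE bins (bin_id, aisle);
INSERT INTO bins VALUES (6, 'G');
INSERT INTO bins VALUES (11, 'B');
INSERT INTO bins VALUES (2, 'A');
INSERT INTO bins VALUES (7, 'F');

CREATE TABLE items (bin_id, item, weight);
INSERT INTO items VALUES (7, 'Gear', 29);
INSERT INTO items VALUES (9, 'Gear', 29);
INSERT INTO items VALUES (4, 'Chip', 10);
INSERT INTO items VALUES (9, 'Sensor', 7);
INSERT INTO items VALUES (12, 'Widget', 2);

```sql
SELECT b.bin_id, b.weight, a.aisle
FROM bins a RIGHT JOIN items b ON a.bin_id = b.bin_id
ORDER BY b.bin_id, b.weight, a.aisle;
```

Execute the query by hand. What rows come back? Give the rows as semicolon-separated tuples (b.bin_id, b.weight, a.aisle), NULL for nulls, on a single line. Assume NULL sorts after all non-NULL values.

(4, 10, NULL); (7, 29, F); (9, 7, NULL); (9, 29, NULL); (12, 2, NULL)

RIGHT JOIN keeps every row from `items`; unmatched rows get NULL for `bins`'s columns.
Matching on a.bin_id = b.bin_id.
- a row (bin_id=6): no match.
- a row (bin_id=11): no match.
- a row (bin_id=2): no match.
- a row (bin_id=7): matches 1 b row(s) → 1 output row(s).
- 4 b row(s) had no a match → kept, a columns NULL.
After projecting and ordering:
b.bin_id | b.weight | a.aisle
4 | 10 | NULL
7 | 29 | F
9 | 7 | NULL
9 | 29 | NULL
12 | 2 | NULL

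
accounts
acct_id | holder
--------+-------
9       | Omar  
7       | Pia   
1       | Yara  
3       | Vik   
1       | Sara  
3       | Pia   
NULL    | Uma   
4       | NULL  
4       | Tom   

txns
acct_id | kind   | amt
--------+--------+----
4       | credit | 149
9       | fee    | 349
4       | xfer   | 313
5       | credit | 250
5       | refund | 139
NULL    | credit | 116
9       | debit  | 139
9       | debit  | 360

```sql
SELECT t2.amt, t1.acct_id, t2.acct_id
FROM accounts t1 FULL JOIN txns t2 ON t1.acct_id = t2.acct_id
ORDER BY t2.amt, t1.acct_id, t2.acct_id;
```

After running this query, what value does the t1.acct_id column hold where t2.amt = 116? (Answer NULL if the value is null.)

NULL

FULL OUTER JOIN keeps every row from both sides; unmatched rows get NULL for the other side's columns.
Matching on t1.acct_id = t2.acct_id. A NULL in a compared column never satisfies the condition.
- acct_id=9: 3 matching t2 row(s), so 3 row(s) emitted.
- acct_id=7: no t2 row matches, row kept with t2 columns NULL.
- acct_id=1: no t2 row matches, row kept with t2 columns NULL.
- acct_id=3: no t2 row matches, row kept with t2 columns NULL.
- acct_id=1: no t2 row matches, row kept with t2 columns NULL.
- acct_id=3: no t2 row matches, row kept with t2 columns NULL.
- acct_id=NULL: no t2 row matches, row kept with t2 columns NULL.
- acct_id=4: 2 matching t2 row(s), so 2 row(s) emitted.
- acct_id=4: 2 matching t2 row(s), so 2 row(s) emitted.
- 3 t2 row(s) had no t1 match → kept, t1 columns NULL.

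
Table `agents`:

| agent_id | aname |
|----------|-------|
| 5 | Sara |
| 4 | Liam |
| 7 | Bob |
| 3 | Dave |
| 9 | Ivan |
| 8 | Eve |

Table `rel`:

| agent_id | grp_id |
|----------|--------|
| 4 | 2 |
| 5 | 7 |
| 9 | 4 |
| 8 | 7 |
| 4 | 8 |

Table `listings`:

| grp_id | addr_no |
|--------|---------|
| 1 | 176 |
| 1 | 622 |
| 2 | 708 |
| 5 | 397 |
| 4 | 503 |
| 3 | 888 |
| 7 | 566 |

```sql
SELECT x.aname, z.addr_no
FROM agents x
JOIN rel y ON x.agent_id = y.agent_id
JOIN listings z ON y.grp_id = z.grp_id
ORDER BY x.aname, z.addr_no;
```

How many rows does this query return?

Joins associate left-to-right: agents INNER JOIN rel on agent_id gives 5 intermediate row(s).
Then INNER JOIN `listings z` on grp_id: keep only rows whose y.grp_id appears in z.
Result: 4 row(s).

4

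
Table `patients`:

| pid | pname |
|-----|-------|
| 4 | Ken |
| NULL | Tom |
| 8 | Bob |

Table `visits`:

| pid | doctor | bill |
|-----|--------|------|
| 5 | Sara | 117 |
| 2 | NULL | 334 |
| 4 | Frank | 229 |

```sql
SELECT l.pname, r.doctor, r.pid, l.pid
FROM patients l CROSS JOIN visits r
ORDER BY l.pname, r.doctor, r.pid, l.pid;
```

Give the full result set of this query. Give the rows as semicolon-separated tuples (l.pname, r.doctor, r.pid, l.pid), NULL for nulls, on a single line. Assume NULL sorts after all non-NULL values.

(Bob, Frank, 4, 8); (Bob, Sara, 5, 8); (Bob, NULL, 2, 8); (Ken, Frank, 4, 4); (Ken, Sara, 5, 4); (Ken, NULL, 2, 4); (Tom, Frank, 4, NULL); (Tom, Sara, 5, NULL); (Tom, NULL, 2, NULL)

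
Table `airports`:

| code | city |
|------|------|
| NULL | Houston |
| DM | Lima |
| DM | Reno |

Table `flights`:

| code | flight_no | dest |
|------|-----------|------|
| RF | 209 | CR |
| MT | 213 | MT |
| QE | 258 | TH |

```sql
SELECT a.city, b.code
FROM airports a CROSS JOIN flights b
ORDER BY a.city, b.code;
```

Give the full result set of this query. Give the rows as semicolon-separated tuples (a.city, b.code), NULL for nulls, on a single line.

(Houston, MT); (Houston, QE); (Houston, RF); (Lima, MT); (Lima, QE); (Lima, RF); (Reno, MT); (Reno, QE); (Reno, RF)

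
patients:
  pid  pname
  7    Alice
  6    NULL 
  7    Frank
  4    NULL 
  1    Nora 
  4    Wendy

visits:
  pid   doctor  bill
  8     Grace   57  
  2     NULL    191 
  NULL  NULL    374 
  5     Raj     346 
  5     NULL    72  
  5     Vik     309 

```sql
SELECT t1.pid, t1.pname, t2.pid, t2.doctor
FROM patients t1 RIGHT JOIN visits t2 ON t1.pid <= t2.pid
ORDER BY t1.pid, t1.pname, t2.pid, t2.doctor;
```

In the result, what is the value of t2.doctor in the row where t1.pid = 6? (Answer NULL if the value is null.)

Grace

RIGHT JOIN keeps every row from `visits`; unmatched rows get NULL for `patients`'s columns.
Matching on t1.pid <= t2.pid. A NULL in a compared column never satisfies the condition.
- t1 (pid=7) pairs with 1 row(s) of t2.
- t1 (pid=6) pairs with 1 row(s) of t2.
- t1 (pid=7) pairs with 1 row(s) of t2.
- t1 (pid=4) pairs with 4 row(s) of t2.
- t1 (pid=1) pairs with 5 row(s) of t2.
- t1 (pid=4) pairs with 4 row(s) of t2.
- 1 row(s) from t2 found no t1 partner → padded with NULL.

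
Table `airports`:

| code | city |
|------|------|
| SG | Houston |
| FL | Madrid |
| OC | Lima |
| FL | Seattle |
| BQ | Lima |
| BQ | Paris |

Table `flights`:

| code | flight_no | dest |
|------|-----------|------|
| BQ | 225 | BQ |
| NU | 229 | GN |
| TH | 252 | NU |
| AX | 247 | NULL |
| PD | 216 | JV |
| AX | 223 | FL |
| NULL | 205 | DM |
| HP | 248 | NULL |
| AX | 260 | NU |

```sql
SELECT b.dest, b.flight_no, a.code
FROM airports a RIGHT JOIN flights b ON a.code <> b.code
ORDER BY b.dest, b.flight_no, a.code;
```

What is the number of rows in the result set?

47

RIGHT JOIN keeps every row from `flights`; unmatched rows get NULL for `airports`'s columns.
Matching on a.code <> b.code. A NULL in a compared column never satisfies the condition.
- a[0] code=SG → 8 match(es) in b → 8 row(s).
- a[1] code=FL → 8 match(es) in b → 8 row(s).
- a[2] code=OC → 8 match(es) in b → 8 row(s).
- a[3] code=FL → 8 match(es) in b → 8 row(s).
- a[4] code=BQ → 7 match(es) in b → 7 row(s).
- a[5] code=BQ → 7 match(es) in b → 7 row(s).
- 1 b row(s) had no a match → kept, a columns NULL.
Total: 46 matched + 1 padded = 47 rows.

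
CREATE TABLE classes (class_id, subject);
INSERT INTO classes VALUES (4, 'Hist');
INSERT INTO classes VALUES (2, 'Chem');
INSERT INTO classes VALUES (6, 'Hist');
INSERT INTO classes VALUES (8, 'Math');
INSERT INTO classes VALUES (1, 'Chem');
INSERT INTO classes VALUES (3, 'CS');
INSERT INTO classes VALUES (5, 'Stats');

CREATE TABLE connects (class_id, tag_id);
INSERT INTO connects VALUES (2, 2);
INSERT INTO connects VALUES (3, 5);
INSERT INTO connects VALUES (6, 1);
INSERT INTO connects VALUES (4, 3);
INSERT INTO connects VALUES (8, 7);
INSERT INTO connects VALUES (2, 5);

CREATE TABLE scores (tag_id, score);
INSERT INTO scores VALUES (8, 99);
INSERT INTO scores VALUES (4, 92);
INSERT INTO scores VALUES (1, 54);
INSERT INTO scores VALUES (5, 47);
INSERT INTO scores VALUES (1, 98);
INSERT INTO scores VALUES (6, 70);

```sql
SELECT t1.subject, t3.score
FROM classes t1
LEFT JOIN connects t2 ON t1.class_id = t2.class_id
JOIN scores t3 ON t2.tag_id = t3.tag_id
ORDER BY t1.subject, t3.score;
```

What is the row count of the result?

Step 1 — t1 LEFT JOIN t2 on class_id → 8 row(s).
Then INNER JOIN `scores t3` on tag_id: keep only rows whose t2.tag_id appears in t3.
Result: 4 row(s).

4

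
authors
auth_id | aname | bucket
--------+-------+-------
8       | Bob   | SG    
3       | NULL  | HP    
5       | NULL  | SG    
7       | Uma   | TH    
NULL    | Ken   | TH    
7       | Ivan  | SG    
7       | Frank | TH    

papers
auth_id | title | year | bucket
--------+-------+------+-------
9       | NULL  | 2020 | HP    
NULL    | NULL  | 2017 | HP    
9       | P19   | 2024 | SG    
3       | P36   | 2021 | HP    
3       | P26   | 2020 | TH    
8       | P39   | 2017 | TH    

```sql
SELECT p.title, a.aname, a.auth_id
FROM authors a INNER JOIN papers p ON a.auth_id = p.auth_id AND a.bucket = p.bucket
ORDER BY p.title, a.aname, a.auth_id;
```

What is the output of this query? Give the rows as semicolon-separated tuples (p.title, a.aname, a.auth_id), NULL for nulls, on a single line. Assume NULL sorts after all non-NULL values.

(P36, NULL, 3)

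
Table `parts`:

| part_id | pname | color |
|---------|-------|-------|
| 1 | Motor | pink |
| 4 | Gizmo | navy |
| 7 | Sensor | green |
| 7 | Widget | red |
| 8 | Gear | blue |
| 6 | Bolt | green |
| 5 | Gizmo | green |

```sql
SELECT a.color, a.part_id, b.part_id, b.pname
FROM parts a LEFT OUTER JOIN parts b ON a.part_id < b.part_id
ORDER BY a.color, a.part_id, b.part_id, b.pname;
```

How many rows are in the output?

21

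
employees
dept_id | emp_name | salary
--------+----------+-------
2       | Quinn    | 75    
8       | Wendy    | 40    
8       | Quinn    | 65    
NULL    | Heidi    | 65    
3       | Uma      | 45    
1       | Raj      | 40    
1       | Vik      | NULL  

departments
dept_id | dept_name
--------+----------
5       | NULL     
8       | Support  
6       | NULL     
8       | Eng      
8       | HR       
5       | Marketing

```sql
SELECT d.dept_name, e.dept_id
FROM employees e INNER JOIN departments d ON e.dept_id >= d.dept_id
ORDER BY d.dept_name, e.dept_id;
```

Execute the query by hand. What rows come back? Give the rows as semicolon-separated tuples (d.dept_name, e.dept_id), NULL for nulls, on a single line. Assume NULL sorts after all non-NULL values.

INNER JOIN keeps only pairs where the ON condition holds.
Matching on e.dept_id >= d.dept_id. A NULL in a compared column never satisfies the condition.
- dept_id=2: no matching d row, dropped.
- dept_id=8: 6 matching d row(s), so 6 row(s) emitted.
- dept_id=8: 6 matching d row(s), so 6 row(s) emitted.
- dept_id=NULL: no matching d row, dropped.
- dept_id=3: no matching d row, dropped.
- dept_id=1: no matching d row, dropped.
- dept_id=1: no matching d row, dropped.

(Eng, 8); (Eng, 8); (HR, 8); (HR, 8); (Marketing, 8); (Marketing, 8); (Support, 8); (Support, 8); (NULL, 8); (NULL, 8); (NULL, 8); (NULL, 8)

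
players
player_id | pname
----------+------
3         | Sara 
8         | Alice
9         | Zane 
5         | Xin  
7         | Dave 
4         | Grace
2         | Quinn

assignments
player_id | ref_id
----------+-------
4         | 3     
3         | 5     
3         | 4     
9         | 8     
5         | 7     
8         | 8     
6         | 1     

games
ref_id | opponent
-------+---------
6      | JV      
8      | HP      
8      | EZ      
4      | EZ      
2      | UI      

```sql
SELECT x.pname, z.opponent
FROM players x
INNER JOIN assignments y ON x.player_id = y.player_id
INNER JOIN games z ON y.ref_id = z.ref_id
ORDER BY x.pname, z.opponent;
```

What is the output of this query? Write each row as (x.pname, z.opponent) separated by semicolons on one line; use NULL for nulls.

(Alice, EZ); (Alice, HP); (Sara, EZ); (Zane, EZ); (Zane, HP)

Joins associate left-to-right: players INNER JOIN assignments on player_id gives 6 intermediate row(s).
Then INNER JOIN `games z` on ref_id: keep only rows whose y.ref_id appears in z.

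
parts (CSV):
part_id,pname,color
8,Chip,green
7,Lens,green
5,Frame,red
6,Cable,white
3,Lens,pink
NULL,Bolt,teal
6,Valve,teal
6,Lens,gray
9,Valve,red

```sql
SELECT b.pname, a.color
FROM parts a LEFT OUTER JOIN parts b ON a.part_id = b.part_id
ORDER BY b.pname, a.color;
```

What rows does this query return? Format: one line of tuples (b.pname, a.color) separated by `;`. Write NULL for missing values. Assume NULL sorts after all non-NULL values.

(Cable, gray); (Cable, teal); (Cable, white); (Chip, green); (Frame, red); (Lens, gray); (Lens, green); (Lens, pink); (Lens, teal); (Lens, white); (Valve, gray); (Valve, red); (Valve, teal); (Valve, white); (NULL, teal)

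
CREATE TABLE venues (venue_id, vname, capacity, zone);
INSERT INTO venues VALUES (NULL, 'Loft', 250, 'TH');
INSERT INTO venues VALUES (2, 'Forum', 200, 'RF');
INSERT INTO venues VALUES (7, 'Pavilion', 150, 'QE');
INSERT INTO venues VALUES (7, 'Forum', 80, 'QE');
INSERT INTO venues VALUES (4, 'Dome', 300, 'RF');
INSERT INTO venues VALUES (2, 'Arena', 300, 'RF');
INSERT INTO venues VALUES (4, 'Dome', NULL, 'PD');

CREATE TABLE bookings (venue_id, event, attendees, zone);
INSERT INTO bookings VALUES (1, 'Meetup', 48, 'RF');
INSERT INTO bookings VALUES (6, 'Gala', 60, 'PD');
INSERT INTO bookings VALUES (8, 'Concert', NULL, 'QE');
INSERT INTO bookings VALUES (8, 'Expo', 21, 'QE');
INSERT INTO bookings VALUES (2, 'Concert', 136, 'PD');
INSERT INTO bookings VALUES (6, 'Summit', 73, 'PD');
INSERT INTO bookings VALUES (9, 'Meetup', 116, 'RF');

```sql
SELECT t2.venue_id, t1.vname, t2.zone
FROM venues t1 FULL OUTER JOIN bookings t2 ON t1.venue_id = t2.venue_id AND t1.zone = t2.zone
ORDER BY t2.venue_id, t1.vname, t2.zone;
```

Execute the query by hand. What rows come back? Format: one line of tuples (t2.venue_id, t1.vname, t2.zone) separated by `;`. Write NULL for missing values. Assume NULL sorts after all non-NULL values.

FULL OUTER JOIN keeps every row from both sides; unmatched rows get NULL for the other side's columns.
Matching on t1.venue_id = t2.venue_id AND t1.zone = t2.zone. A NULL in a compared column never satisfies the condition.
Matched pairs: 0; unmatched t1 rows kept: 7; unmatched t2 rows kept: 7.

(1, NULL, RF); (2, NULL, PD); (6, NULL, PD); (6, NULL, PD); (8, NULL, QE); (8, NULL, QE); (9, NULL, RF); (NULL, Arena, NULL); (NULL, Dome, NULL); (NULL, Dome, NULL); (NULL, Forum, NULL); (NULL, Forum, NULL); (NULL, Loft, NULL); (NULL, Pavilion, NULL)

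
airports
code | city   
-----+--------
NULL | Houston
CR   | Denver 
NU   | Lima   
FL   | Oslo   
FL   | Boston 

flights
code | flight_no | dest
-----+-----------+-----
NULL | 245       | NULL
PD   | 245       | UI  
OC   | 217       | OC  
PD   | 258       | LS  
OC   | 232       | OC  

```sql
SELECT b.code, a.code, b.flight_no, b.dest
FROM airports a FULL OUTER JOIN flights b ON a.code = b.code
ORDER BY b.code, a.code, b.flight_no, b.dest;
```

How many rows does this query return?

FULL OUTER JOIN keeps every row from both sides; unmatched rows get NULL for the other side's columns.
Matching on a.code = b.code. A NULL in a compared column never satisfies the condition.
Matched pairs: 0; unmatched a rows kept: 5; unmatched b rows kept: 5.
Total: 0 matched + 10 padded = 10 rows.

10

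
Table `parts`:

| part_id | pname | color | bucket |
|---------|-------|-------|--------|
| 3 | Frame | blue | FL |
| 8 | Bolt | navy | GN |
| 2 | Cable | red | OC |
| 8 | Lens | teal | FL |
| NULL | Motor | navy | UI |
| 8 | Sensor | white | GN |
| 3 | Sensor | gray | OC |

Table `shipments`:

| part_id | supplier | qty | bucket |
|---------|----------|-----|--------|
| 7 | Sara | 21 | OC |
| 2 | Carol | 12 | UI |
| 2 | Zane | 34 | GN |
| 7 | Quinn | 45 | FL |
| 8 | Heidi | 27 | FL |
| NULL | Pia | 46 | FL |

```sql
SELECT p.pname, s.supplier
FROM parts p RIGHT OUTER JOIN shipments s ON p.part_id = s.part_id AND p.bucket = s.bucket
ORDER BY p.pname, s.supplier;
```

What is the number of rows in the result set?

RIGHT JOIN keeps every row from `shipments`; unmatched rows get NULL for `parts`'s columns.
Matching on p.part_id = s.part_id AND p.bucket = s.bucket. A NULL in a compared column never satisfies the condition.
Matched pairs: 1; unmatched s rows kept: 5.
Total: 1 matched + 5 padded = 6 rows.

6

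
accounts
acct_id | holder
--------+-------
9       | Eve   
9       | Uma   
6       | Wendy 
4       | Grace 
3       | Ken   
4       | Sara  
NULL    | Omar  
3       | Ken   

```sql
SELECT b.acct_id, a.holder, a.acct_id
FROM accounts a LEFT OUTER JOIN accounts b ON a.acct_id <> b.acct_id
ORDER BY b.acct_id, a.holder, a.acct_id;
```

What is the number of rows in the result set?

37

LEFT JOIN keeps every row from `accounts a`; unmatched rows get NULL for `accounts b`'s columns.
Matching on a.acct_id <> b.acct_id. A NULL in a compared column never satisfies the condition.
- a[0] acct_id=9 → 5 match(es) in b → 5 row(s).
- a[1] acct_id=9 → 5 match(es) in b → 5 row(s).
- a[2] acct_id=6 → 6 match(es) in b → 6 row(s).
- a[3] acct_id=4 → 5 match(es) in b → 5 row(s).
- a[4] acct_id=3 → 5 match(es) in b → 5 row(s).
- a[5] acct_id=4 → 5 match(es) in b → 5 row(s).
- a[6] acct_id=NULL → no match; kept with NULLs on the b side.
- a[7] acct_id=3 → 5 match(es) in b → 5 row(s).
Total: 36 matched + 1 padded = 37 rows.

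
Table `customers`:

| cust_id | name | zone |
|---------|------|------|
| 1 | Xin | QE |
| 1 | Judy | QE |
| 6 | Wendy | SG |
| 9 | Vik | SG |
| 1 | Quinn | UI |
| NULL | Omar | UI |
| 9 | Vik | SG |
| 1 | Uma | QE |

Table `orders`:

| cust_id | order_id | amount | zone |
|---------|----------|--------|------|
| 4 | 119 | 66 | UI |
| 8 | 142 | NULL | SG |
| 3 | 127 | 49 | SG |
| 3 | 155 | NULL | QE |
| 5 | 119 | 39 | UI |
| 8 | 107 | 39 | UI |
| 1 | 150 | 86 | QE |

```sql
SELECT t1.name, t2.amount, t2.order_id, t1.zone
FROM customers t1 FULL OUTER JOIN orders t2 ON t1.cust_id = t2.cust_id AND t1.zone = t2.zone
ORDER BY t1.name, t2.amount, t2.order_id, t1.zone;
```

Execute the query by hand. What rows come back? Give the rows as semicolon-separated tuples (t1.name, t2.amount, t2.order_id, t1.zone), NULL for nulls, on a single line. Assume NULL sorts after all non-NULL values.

(Judy, 86, 150, QE); (Omar, NULL, NULL, UI); (Quinn, NULL, NULL, UI); (Uma, 86, 150, QE); (Vik, NULL, NULL, SG); (Vik, NULL, NULL, SG); (Wendy, NULL, NULL, SG); (Xin, 86, 150, QE); (NULL, 39, 107, NULL); (NULL, 39, 119, NULL); (NULL, 49, 127, NULL); (NULL, 66, 119, NULL); (NULL, NULL, 142, NULL); (NULL, NULL, 155, NULL)

FULL OUTER JOIN keeps every row from both sides; unmatched rows get NULL for the other side's columns.
Matching on t1.cust_id = t2.cust_id AND t1.zone = t2.zone. A NULL in a compared column never satisfies the condition.
Matched pairs: 3; unmatched t1 rows kept: 5; unmatched t2 rows kept: 6.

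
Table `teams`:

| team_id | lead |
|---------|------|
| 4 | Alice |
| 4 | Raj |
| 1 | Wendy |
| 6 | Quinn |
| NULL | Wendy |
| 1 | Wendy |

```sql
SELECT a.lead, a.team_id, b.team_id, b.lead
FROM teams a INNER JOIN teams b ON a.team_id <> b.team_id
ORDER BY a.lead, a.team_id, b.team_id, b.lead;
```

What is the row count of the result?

16

INNER JOIN keeps only pairs where the ON condition holds.
Matching on a.team_id <> b.team_id. A NULL in a compared column never satisfies the condition.
Matched pairs: 16.
Total: 16 rows.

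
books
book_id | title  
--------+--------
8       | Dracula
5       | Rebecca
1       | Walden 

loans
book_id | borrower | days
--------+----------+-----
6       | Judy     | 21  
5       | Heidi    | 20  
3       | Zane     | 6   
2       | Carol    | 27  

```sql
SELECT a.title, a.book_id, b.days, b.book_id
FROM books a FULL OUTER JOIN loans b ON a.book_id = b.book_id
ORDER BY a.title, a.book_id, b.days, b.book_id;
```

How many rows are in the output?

6

FULL OUTER JOIN keeps every row from both sides; unmatched rows get NULL for the other side's columns.
Matching on a.book_id = b.book_id.
Matched pairs: 1; unmatched a rows kept: 2; unmatched b rows kept: 3.
Total: 1 matched + 5 padded = 6 rows.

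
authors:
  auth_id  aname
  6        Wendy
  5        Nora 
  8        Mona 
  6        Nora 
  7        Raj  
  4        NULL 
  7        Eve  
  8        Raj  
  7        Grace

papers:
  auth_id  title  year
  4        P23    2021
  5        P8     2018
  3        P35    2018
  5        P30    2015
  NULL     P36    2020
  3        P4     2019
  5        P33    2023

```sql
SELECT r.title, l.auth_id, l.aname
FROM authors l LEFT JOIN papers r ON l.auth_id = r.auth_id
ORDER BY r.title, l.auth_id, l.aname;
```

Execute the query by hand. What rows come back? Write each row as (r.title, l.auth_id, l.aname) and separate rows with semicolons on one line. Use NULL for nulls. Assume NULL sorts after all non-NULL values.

LEFT JOIN keeps every row from `authors`; unmatched rows get NULL for `papers`'s columns.
Matching on l.auth_id = r.auth_id. A NULL in a compared column never satisfies the condition.
Matched pairs: 4; unmatched l rows kept: 7.

(P23, 4, NULL); (P30, 5, Nora); (P33, 5, Nora); (P8, 5, Nora); (NULL, 6, Nora); (NULL, 6, Wendy); (NULL, 7, Eve); (NULL, 7, Grace); (NULL, 7, Raj); (NULL, 8, Mona); (NULL, 8, Raj)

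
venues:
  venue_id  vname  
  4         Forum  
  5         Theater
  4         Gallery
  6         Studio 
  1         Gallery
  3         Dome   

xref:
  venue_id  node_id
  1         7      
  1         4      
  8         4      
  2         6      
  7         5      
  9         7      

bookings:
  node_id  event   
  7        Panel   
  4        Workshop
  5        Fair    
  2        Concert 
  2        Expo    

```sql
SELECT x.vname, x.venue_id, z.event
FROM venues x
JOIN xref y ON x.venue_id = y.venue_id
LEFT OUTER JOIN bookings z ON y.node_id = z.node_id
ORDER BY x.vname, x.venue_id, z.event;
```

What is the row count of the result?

Step 1 — x INNER JOIN y on venue_id → 2 row(s).
Then LEFT JOIN `bookings z` on node_id: each of those 2 rows is kept; rows whose y.node_id has no match in z get NULL for z's columns.
Result: 2 row(s).

2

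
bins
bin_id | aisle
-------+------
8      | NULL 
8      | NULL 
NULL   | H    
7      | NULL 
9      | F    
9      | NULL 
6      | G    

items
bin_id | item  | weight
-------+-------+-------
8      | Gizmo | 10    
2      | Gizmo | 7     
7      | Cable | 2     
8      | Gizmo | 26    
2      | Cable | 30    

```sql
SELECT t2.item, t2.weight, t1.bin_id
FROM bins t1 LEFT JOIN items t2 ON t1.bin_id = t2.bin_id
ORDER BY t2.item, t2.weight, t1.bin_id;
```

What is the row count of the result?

9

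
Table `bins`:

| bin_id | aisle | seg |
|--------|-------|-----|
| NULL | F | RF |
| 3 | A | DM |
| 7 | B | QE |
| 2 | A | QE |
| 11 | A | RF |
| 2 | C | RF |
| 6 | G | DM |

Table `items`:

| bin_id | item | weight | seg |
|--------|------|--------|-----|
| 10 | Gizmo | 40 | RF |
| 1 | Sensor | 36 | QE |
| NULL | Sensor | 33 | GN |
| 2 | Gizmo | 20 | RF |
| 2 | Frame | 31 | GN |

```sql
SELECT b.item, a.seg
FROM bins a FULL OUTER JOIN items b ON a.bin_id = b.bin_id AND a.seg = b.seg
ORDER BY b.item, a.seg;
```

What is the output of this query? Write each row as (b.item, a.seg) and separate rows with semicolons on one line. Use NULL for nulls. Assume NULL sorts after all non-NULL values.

FULL OUTER JOIN keeps every row from both sides; unmatched rows get NULL for the other side's columns.
Matching on a.bin_id = b.bin_id AND a.seg = b.seg. A NULL in a compared column never satisfies the condition.
Matched pairs: 1; unmatched a rows kept: 6; unmatched b rows kept: 4.

(Frame, NULL); (Gizmo, RF); (Gizmo, NULL); (Sensor, NULL); (Sensor, NULL); (NULL, DM); (NULL, DM); (NULL, QE); (NULL, QE); (NULL, RF); (NULL, RF)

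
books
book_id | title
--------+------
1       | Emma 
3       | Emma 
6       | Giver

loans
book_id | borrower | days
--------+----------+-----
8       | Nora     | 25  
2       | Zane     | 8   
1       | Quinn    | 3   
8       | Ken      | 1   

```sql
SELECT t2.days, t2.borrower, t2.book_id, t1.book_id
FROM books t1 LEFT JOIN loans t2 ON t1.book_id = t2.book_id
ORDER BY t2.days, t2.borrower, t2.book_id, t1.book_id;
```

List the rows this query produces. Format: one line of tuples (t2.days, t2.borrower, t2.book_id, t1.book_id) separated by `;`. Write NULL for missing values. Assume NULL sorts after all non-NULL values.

LEFT JOIN keeps every row from `books`; unmatched rows get NULL for `loans`'s columns.
Matching on t1.book_id = t2.book_id.
- t1[0] book_id=1 → 1 match(es) in t2 → 1 row(s).
- t1[1] book_id=3 → no match; kept with NULLs on the t2 side.
- t1[2] book_id=6 → no match; kept with NULLs on the t2 side.
After projecting and ordering:
t2.days | t2.borrower | t2.book_id | t1.book_id
3 | Quinn | 1 | 1
NULL | NULL | NULL | 3
NULL | NULL | NULL | 6

(3, Quinn, 1, 1); (NULL, NULL, NULL, 3); (NULL, NULL, NULL, 6)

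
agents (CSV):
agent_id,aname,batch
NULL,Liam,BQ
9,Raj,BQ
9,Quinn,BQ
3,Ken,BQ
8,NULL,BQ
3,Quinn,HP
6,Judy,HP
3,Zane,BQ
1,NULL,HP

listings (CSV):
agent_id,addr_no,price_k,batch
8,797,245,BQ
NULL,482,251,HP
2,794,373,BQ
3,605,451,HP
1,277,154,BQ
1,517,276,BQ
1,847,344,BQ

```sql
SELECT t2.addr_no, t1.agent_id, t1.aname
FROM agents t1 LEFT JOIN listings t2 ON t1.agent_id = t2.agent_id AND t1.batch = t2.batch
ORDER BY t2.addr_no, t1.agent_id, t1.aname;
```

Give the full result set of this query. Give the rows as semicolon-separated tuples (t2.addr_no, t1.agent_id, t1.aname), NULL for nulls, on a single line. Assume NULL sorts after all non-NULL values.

LEFT JOIN keeps every row from `agents`; unmatched rows get NULL for `listings`'s columns.
Matching on t1.agent_id = t2.agent_id AND t1.batch = t2.batch. A NULL in a compared column never satisfies the condition.
Matched pairs: 2; unmatched t1 rows kept: 7.

(605, 3, Quinn); (797, 8, NULL); (NULL, 1, NULL); (NULL, 3, Ken); (NULL, 3, Zane); (NULL, 6, Judy); (NULL, 9, Quinn); (NULL, 9, Raj); (NULL, NULL, Liam)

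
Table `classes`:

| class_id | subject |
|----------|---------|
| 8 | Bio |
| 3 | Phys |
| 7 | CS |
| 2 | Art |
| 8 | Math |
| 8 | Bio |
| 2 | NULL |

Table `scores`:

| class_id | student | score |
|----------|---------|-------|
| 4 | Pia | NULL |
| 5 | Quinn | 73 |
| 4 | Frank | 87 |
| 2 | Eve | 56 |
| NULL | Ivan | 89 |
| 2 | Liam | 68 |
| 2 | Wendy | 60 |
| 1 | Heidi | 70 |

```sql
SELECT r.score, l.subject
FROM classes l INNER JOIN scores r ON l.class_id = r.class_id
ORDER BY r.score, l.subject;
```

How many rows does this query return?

6

INNER JOIN keeps only pairs where the ON condition holds.
Matching on l.class_id = r.class_id. A NULL in a compared column never satisfies the condition.
Matched pairs: 6.
Total: 6 rows.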